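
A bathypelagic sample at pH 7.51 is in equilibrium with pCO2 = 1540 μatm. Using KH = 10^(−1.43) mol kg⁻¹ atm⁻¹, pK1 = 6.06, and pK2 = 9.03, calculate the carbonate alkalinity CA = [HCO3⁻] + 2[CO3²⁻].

[CO2*] = KH · pCO2 = 10^(−1.43) × 1540×10^-6 = 5.722×10^-5 mol/kg
α₀ = 1/(1 + K1/[H⁺] + K1K2/[H⁺]²) = 1/(1 + 10^+1.45 + 10^-0.07) = 0.03329
DIC = [CO2*]/α₀ = 5.722×10^-5 / 0.03329 = 1.718 mmol/kg
CA = (α₁ + 2α₂)·DIC = (0.9384 + 2×0.02834) × 1.718 = 1.71 mmol/kg

CA = 1.71 mmol/kg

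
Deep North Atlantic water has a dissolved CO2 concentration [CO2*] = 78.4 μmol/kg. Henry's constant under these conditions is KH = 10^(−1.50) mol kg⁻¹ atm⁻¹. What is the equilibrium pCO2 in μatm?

KH = 10^(−1.50) = 3.162×10^-2 mol kg⁻¹ atm⁻¹
pCO2 = [CO2*]/KH = 78.4×10^-6 / 3.162×10^-2 = 2.48×10^-3 atm = 2480 μatm

pCO2 = 2480 μatm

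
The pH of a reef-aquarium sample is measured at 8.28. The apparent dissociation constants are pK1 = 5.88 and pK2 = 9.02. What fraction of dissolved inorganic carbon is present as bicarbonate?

α₁ = 0.843

α₁ = 1 / (1 + [H⁺]/K1 + K2/[H⁺]) = 1 / (1 + 10^-2.40 + 10^-0.74)
   = 1 / (1 + 0.0039811 + 0.18197) = 1/1.1860 = 0.8432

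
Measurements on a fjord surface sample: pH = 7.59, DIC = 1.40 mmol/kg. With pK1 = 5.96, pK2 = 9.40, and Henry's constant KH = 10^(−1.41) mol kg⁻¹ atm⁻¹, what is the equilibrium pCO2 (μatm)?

α₀ = 1 / (1 + K1/[H⁺] + K1K2/[H⁺]²) = 1 / (1 + 10^+1.63 + 10^-0.18)
   = 1 / (1 + 42.658 + 0.66069) = 1/44.319 = 0.02256
[CO2*] = α₀ × DIC = 0.02256 × 1.40 = 0.03159 mmol/kg
pCO2 = [CO2*]/KH = 3.159×10^-5 / 3.890×10^-2 = 812 μatm

pCO2 = 812 μatm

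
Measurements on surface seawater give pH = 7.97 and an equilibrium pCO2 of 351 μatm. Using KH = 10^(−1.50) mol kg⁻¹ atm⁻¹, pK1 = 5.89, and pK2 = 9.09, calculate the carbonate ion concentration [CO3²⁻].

[CO2*] = KH · pCO2 = 10^(−1.50) × 351×10^-6 = 1.110×10^-5 mol/kg
α₀ = 1/(1 + K1/[H⁺] + K1K2/[H⁺]²) = 1/(1 + 10^+2.08 + 10^+0.96) = 0.007672
DIC = [CO2*]/α₀ = 1.110×10^-5 / 0.007672 = 1.447 mmol/kg
[CO3²⁻] = α₂·DIC; α₂ = 0.06997, so [CO3²⁻] = 0.06997 × 1.447 = 0.101 mmol/kg

[CO3²⁻] = 0.101 mmol/kg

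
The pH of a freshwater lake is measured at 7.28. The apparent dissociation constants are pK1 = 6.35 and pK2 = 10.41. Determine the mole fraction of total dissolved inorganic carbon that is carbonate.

α₂ = 1 / (1 + [H⁺]/K2 + [H⁺]²/(K1K2)) = 1 / (1 + 10^+3.13 + 10^+2.20)
   = 1 / (1 + 1349.0 + 158.49) = 1/1508.5 = 0.0006629

α₂ = 0.000663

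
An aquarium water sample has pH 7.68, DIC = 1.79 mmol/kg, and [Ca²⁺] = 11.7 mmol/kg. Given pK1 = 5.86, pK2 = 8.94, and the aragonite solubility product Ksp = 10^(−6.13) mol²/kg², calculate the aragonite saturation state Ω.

α₂ = 1 / (1 + [H⁺]/K2 + [H⁺]²/(K1K2)) = 1 / (1 + 10^+1.26 + 10^-0.56)
   = 1 / (1 + 18.197 + 0.27542) = 1/19.472 = 0.05135
[CO3²⁻] = α₂ × DIC = 0.05135 × 1.79 = 0.09192 mmol/kg
Ksp = 10^(−6.13) = 7.413×10^-7
Ω = [Ca²⁺][CO3²⁻]/Ksp = (11.7×10^-3)(9.192×10^-5) / 7.413×10^-7 = 1.45

Ω = 1.45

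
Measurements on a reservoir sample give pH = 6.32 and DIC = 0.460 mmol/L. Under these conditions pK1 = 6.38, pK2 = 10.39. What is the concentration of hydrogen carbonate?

[HCO3⁻] = 0.214 mmol/L

α₁ = 1 / (1 + [H⁺]/K1 + K2/[H⁺]) = 1 / (1 + 10^+0.06 + 10^-4.07)
   = 1 / (1 + 1.1482 + 8.5114×10^-5) = 1/2.1482 = 0.4655
[HCO3⁻] = α₁ × DIC = 0.4655 × 0.460 = 0.214 mmol/L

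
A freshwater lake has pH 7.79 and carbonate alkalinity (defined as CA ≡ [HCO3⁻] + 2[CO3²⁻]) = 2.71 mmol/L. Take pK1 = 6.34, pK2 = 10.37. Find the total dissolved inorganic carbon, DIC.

CA = [HCO3⁻] + 2[CO3²⁻] = (α₁ + 2α₂)·DIC
At pH 7.79: [H⁺]/K1 = 10^-1.45 = 0.035481, K2/[H⁺] = 10^-2.58 = 0.0026303
α₁ = 1/(1 + 0.035481 + 0.0026303) = 1/1.0381 = 0.9633; α₂ = α₁·K2/[H⁺] = 0.002534
α₁ + 2α₂ = 0.9684
DIC = CA / (α₁ + 2α₂) = 2.71 / 0.9684 = 2.80 mmol/L

DIC = 2.80 mmol/L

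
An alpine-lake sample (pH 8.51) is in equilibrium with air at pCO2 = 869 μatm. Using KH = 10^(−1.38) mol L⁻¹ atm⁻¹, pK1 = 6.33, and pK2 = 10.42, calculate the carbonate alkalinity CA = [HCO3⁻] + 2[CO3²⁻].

[CO2*] = KH · pCO2 = 10^(−1.38) × 869×10^-6 = 3.623×10^-5 mol/L
α₀ = 1/(1 + K1/[H⁺] + K1K2/[H⁺]²) = 1/(1 + 10^+2.18 + 10^+0.27) = 0.006484
DIC = [CO2*]/α₀ = 3.623×10^-5 / 0.006484 = 5.587 mmol/L
CA = (α₁ + 2α₂)·DIC = (0.9814 + 2×0.01207) × 5.587 = 5.62 mmol/L

CA = 5.62 mmol/L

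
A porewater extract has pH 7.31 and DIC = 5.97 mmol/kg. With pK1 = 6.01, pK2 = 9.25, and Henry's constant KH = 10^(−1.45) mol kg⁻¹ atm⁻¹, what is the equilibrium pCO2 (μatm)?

α₀ = 1 / (1 + K1/[H⁺] + K1K2/[H⁺]²) = 1 / (1 + 10^+1.30 + 10^-0.64)
   = 1 / (1 + 19.953 + 0.22909) = 1/21.182 = 0.04721
[CO2*] = α₀ × DIC = 0.04721 × 5.97 = 0.2818 mmol/kg
pCO2 = [CO2*]/KH = 2.818×10^-4 / 3.548×10^-2 = 7940 μatm

pCO2 = 7940 μatm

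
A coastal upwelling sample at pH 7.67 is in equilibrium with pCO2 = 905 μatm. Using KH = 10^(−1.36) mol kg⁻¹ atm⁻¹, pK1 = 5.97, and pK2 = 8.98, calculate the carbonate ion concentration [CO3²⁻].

[CO2*] = KH · pCO2 = 10^(−1.36) × 905×10^-6 = 3.950×10^-5 mol/kg
α₀ = 1/(1 + K1/[H⁺] + K1K2/[H⁺]²) = 1/(1 + 10^+1.70 + 10^+0.39) = 0.01867
DIC = [CO2*]/α₀ = 3.950×10^-5 / 0.01867 = 2.116 mmol/kg
[CO3²⁻] = α₂·DIC; α₂ = 0.04582, so [CO3²⁻] = 0.04582 × 2.116 = 0.0970 mmol/kg

[CO3²⁻] = 0.0970 mmol/kg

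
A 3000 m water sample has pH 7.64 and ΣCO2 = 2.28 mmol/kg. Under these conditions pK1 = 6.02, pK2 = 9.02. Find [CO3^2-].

α₂ = 1 / (1 + [H⁺]/K2 + [H⁺]²/(K1K2)) = 1 / (1 + 10^+1.38 + 10^-0.24)
   = 1 / (1 + 23.988 + 0.57544) = 1/25.564 = 0.03912
[CO3²⁻] = α₂ × DIC = 0.03912 × 2.28 = 0.0892 mmol/kg

[CO3²⁻] = 0.0892 mmol/kg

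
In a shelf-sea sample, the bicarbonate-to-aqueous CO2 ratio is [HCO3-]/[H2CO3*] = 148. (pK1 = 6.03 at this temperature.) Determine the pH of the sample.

pH = 8.20

From K1 = [H⁺][HCO3-]/[H2CO3*]:  pH = pK1 + log₁₀([HCO3-]/[H2CO3*])
log₁₀(148) = +2.170
pH = 6.03 + (+2.170) = 8.20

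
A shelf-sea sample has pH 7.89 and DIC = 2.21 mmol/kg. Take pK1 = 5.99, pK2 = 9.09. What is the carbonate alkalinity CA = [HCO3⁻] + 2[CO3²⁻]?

CA = 2.31 mmol/kg

CA = [HCO3⁻] + 2[CO3²⁻] = (α₁ + 2α₂)·DIC
At pH 7.89: [H⁺]/K1 = 10^-1.90 = 0.012589, K2/[H⁺] = 10^-1.20 = 0.063096
α₁ = 1/(1 + 0.012589 + 0.063096) = 1/1.0757 = 0.9296; α₂ = α₁·K2/[H⁺] = 0.05866
α₁ + 2α₂ = 1.0470
CA = 1.0470 × 2.21 = 2.31 mmol/kg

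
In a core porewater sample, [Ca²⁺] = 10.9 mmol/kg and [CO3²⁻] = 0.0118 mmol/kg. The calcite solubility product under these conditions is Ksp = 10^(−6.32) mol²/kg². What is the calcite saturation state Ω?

Ksp = 10^(−6.32) = 4.786×10^-7
Ω = [Ca²⁺][CO3²⁻]/Ksp = (10.9×10^-3)(0.0118×10^-3) / 4.786×10^-7 = 0.269

Ω = 0.269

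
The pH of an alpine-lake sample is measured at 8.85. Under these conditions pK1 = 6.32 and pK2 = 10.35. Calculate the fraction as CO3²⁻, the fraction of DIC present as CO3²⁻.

α₂ = 0.0306

α₂ = 1 / (1 + [H⁺]/K2 + [H⁺]²/(K1K2)) = 1 / (1 + 10^+1.50 + 10^-1.03)
   = 1 / (1 + 31.623 + 0.093325) = 1/32.716 = 0.03057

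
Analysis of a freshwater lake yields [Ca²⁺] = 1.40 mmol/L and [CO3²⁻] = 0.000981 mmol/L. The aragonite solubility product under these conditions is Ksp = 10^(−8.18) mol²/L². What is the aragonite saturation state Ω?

Ksp = 10^(−8.18) = 6.607×10^-9
Ω = [Ca²⁺][CO3²⁻]/Ksp = (1.40×10^-3)(0.000981×10^-3) / 6.607×10^-9 = 0.208

Ω = 0.208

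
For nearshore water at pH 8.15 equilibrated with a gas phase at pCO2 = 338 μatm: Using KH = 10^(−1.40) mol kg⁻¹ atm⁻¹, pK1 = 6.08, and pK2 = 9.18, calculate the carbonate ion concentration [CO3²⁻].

[CO2*] = KH · pCO2 = 10^(−1.40) × 338×10^-6 = 1.346×10^-5 mol/kg
α₀ = 1/(1 + K1/[H⁺] + K1K2/[H⁺]²) = 1/(1 + 10^+2.07 + 10^+1.04) = 0.007725
DIC = [CO2*]/α₀ = 1.346×10^-5 / 0.007725 = 1.742 mmol/kg
[CO3²⁻] = α₂·DIC; α₂ = 0.08470, so [CO3²⁻] = 0.08470 × 1.742 = 0.148 mmol/kg

[CO3²⁻] = 0.148 mmol/kg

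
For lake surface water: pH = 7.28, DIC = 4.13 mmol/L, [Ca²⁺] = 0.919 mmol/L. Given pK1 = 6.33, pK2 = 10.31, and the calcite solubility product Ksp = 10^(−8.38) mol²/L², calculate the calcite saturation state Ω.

α₂ = 1 / (1 + [H⁺]/K2 + [H⁺]²/(K1K2)) = 1 / (1 + 10^+3.03 + 10^+2.08)
   = 1 / (1 + 1071.5 + 120.23) = 1/1192.7 = 0.0008384
[CO3²⁻] = α₂ × DIC = 0.0008384 × 4.13 = 0.003463 mmol/L = 3.463 μmol/L
Ksp = 10^(−8.38) = 4.169×10^-9
Ω = [Ca²⁺][CO3²⁻]/Ksp = (0.919×10^-3)(3.463×10^-6) / 4.169×10^-9 = 0.763

Ω = 0.763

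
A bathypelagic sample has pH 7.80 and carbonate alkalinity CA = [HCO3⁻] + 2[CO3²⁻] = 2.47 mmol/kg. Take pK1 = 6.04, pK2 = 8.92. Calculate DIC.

DIC = 2.34 mmol/kg

CA = [HCO3⁻] + 2[CO3²⁻] = (α₁ + 2α₂)·DIC
At pH 7.80: [H⁺]/K1 = 10^-1.76 = 0.017378, K2/[H⁺] = 10^-1.12 = 0.075858
α₁ = 1/(1 + 0.017378 + 0.075858) = 1/1.0932 = 0.9147; α₂ = α₁·K2/[H⁺] = 0.06939
α₁ + 2α₂ = 1.0535
DIC = CA / (α₁ + 2α₂) = 2.47 / 1.0535 = 2.34 mmol/kg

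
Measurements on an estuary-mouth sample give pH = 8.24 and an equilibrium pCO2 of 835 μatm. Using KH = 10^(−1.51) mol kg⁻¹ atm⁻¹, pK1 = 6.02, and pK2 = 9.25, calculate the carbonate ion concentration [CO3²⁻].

[CO3²⁻] = 0.418 mmol/kg

[CO2*] = KH · pCO2 = 10^(−1.51) × 835×10^-6 = 2.580×10^-5 mol/kg
α₀ = 1/(1 + K1/[H⁺] + K1K2/[H⁺]²) = 1/(1 + 10^+2.22 + 10^+1.21) = 0.005459
DIC = [CO2*]/α₀ = 2.580×10^-5 / 0.005459 = 4.727 mmol/kg
[CO3²⁻] = α₂·DIC; α₂ = 0.08854, so [CO3²⁻] = 0.08854 × 4.727 = 0.418 mmol/kg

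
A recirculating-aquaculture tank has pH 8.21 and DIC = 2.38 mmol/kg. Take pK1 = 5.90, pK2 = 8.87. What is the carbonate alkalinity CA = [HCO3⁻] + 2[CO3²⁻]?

CA = 2.80 mmol/kg

CA = [HCO3⁻] + 2[CO3²⁻] = (α₁ + 2α₂)·DIC
At pH 8.21: [H⁺]/K1 = 10^-2.31 = 0.0048978, K2/[H⁺] = 10^-0.66 = 0.21878
α₁ = 1/(1 + 0.0048978 + 0.21878) = 1/1.2237 = 0.8172; α₂ = α₁·K2/[H⁺] = 0.1788
α₁ + 2α₂ = 1.1748
CA = 1.1748 × 2.38 = 2.80 mmol/kg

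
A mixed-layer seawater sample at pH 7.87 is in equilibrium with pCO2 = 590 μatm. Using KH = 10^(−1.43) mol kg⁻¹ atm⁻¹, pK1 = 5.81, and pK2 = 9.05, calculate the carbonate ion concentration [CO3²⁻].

[CO2*] = KH · pCO2 = 10^(−1.43) × 590×10^-6 = 2.192×10^-5 mol/kg
α₀ = 1/(1 + K1/[H⁺] + K1K2/[H⁺]²) = 1/(1 + 10^+2.06 + 10^+0.88) = 0.008104
DIC = [CO2*]/α₀ = 2.192×10^-5 / 0.008104 = 2.705 mmol/kg
[CO3²⁻] = α₂·DIC; α₂ = 0.06147, so [CO3²⁻] = 0.06147 × 2.705 = 0.166 mmol/kg

[CO3²⁻] = 0.166 mmol/kg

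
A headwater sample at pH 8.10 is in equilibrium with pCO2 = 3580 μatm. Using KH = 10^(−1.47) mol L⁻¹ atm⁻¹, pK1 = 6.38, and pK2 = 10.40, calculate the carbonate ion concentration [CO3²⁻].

[CO2*] = KH · pCO2 = 10^(−1.47) × 3580×10^-6 = 1.213×10^-4 mol/L
α₀ = 1/(1 + K1/[H⁺] + K1K2/[H⁺]²) = 1/(1 + 10^+1.72 + 10^-0.58) = 0.01861
DIC = [CO2*]/α₀ = 1.213×10^-4 / 0.01861 = 6.519 mmol/L
[CO3²⁻] = α₂·DIC; α₂ = 0.004894, so [CO3²⁻] = 0.004894 × 6.519 = 0.0319 mmol/L

[CO3²⁻] = 0.0319 mmol/L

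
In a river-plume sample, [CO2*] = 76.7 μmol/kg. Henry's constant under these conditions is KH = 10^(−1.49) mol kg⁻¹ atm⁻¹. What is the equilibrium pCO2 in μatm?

KH = 10^(−1.49) = 3.236×10^-2 mol kg⁻¹ atm⁻¹
pCO2 = [CO2*]/KH = 76.7×10^-6 / 3.236×10^-2 = 2.37×10^-3 atm = 2370 μatm

pCO2 = 2370 μatm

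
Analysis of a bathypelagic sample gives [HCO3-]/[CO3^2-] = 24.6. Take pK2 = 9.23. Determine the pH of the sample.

From K2 = [H⁺][CO3^2-]/[HCO3-]:  pH = pK2 − log₁₀([HCO3-]/[CO3^2-])
log₁₀(24.6) = +1.391
pH = 9.23 − (+1.391) = 7.84

pH = 7.84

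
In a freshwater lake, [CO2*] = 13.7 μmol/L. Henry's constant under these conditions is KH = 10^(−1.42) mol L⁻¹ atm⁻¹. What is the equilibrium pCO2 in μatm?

pCO2 = 360 μatm

KH = 10^(−1.42) = 3.802×10^-2 mol L⁻¹ atm⁻¹
pCO2 = [CO2*]/KH = 13.7×10^-6 / 3.802×10^-2 = 3.60×10^-4 atm = 360 μatm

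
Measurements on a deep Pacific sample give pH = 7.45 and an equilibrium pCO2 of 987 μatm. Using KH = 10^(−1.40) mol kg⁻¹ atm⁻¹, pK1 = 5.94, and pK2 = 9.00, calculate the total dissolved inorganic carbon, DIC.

[CO2*] = KH · pCO2 = 10^(−1.40) × 987×10^-6 = 3.929×10^-5 mol/kg
α₀ = 1/(1 + K1/[H⁺] + K1K2/[H⁺]²) = 1/(1 + 10^+1.51 + 10^-0.04) = 0.02918
DIC = [CO2*]/α₀ = 3.929×10^-5 / 0.02918 = 1.35 mmol/kg

DIC = 1.35 mmol/kg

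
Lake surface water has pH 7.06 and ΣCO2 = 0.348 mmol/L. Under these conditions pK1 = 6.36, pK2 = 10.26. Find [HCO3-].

α₁ = 1 / (1 + [H⁺]/K1 + K2/[H⁺]) = 1 / (1 + 10^-0.70 + 10^-3.20)
   = 1 / (1 + 0.19953 + 0.00063096) = 1/1.2002 = 0.8332
[HCO3⁻] = α₁ × DIC = 0.8332 × 0.348 = 0.290 mmol/L

[HCO3⁻] = 0.290 mmol/L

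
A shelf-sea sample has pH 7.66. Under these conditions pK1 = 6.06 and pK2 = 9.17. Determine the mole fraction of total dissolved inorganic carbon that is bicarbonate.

α₁ = 1 / (1 + [H⁺]/K1 + K2/[H⁺]) = 1 / (1 + 10^-1.60 + 10^-1.51)
   = 1 / (1 + 0.025119 + 0.030903) = 1/1.0560 = 0.9470

α₁ = 0.947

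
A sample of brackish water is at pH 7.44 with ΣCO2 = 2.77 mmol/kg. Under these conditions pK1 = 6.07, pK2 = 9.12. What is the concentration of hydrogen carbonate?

[HCO3⁻] = 2.60 mmol/kg

α₁ = 1 / (1 + [H⁺]/K1 + K2/[H⁺]) = 1 / (1 + 10^-1.37 + 10^-1.68)
   = 1 / (1 + 0.042658 + 0.020893) = 1/1.0636 = 0.9402
[HCO3⁻] = α₁ × DIC = 0.9402 × 2.77 = 2.60 mmol/kg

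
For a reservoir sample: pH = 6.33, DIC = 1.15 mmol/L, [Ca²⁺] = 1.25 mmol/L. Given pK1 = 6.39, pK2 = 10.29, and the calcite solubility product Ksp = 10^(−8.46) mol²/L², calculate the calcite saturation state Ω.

α₂ = 1 / (1 + [H⁺]/K2 + [H⁺]²/(K1K2)) = 1 / (1 + 10^+3.96 + 10^+4.02)
   = 1 / (1 + 9120.1 + 1.0471×10^4) = 1/1.9592×10^4 = 5.104×10^-5
[CO3²⁻] = α₂ × DIC = 5.104×10^-5 × 1.15 = 5.870×10^-5 mmol/L = 0.05870 μmol/L
Ksp = 10^(−8.46) = 3.467×10^-9
Ω = [Ca²⁺][CO3²⁻]/Ksp = (1.25×10^-3)(5.870×10^-8) / 3.467×10^-9 = 0.0212

Ω = 0.0212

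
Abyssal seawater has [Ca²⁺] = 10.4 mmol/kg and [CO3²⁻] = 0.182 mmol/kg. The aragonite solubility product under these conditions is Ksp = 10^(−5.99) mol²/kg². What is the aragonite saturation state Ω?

Ksp = 10^(−5.99) = 1.023×10^-6
Ω = [Ca²⁺][CO3²⁻]/Ksp = (10.4×10^-3)(0.182×10^-3) / 1.023×10^-6 = 1.85

Ω = 1.85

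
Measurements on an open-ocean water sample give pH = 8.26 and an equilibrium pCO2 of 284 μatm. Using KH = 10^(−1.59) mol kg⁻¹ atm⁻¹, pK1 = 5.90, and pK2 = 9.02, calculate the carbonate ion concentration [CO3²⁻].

[CO2*] = KH · pCO2 = 10^(−1.59) × 284×10^-6 = 7.300×10^-6 mol/kg
α₀ = 1/(1 + K1/[H⁺] + K1K2/[H⁺]²) = 1/(1 + 10^+2.36 + 10^+1.60) = 0.003705
DIC = [CO2*]/α₀ = 7.300×10^-6 / 0.003705 = 1.970 mmol/kg
[CO3²⁻] = α₂·DIC; α₂ = 0.1475, so [CO3²⁻] = 0.1475 × 1.970 = 0.291 mmol/kg

[CO3²⁻] = 0.291 mmol/kg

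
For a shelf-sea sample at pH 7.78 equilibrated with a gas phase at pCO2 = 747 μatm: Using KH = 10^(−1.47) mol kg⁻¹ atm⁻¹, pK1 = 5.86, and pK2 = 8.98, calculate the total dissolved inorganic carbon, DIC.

DIC = 2.26 mmol/kg

[CO2*] = KH · pCO2 = 10^(−1.47) × 747×10^-6 = 2.531×10^-5 mol/kg
α₀ = 1/(1 + K1/[H⁺] + K1K2/[H⁺]²) = 1/(1 + 10^+1.92 + 10^+0.72) = 0.01118
DIC = [CO2*]/α₀ = 2.531×10^-5 / 0.01118 = 2.26 mmol/kg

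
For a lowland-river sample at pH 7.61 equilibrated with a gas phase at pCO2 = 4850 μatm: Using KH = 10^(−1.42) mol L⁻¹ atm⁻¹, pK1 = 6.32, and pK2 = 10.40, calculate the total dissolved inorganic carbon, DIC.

[CO2*] = KH · pCO2 = 10^(−1.42) × 4850×10^-6 = 1.844×10^-4 mol/L
α₀ = 1/(1 + K1/[H⁺] + K1K2/[H⁺]²) = 1/(1 + 10^+1.29 + 10^-1.50) = 0.04871
DIC = [CO2*]/α₀ = 1.844×10^-4 / 0.04871 = 3.79 mmol/L

DIC = 3.79 mmol/L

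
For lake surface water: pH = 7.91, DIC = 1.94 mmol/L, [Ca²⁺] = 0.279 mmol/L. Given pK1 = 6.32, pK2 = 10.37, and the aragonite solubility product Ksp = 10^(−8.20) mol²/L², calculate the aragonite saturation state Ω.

α₂ = 1 / (1 + [H⁺]/K2 + [H⁺]²/(K1K2)) = 1 / (1 + 10^+2.46 + 10^+0.87)
   = 1 / (1 + 288.40 + 7.4131) = 1/296.82 = 0.003369
[CO3²⁻] = α₂ × DIC = 0.003369 × 1.94 = 0.006536 mmol/L = 6.536 μmol/L
Ksp = 10^(−8.20) = 6.310×10^-9
Ω = [Ca²⁺][CO3²⁻]/Ksp = (0.279×10^-3)(6.536×10^-6) / 6.310×10^-9 = 0.289

Ω = 0.289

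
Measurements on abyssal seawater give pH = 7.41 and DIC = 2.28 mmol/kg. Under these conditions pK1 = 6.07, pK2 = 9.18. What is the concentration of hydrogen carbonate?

α₁ = 1 / (1 + [H⁺]/K1 + K2/[H⁺]) = 1 / (1 + 10^-1.34 + 10^-1.77)
   = 1 / (1 + 0.045709 + 0.016982) = 1/1.0627 = 0.9410
[HCO3⁻] = α₁ × DIC = 0.9410 × 2.28 = 2.15 mmol/kg

[HCO3⁻] = 2.15 mmol/kg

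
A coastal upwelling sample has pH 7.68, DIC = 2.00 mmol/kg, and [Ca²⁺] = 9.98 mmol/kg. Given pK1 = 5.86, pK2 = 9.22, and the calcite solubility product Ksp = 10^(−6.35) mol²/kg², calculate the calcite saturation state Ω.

Ω = 1.23

α₂ = 1 / (1 + [H⁺]/K2 + [H⁺]²/(K1K2)) = 1 / (1 + 10^+1.54 + 10^-0.28)
   = 1 / (1 + 34.674 + 0.52481) = 1/36.198 = 0.02763
[CO3²⁻] = α₂ × DIC = 0.02763 × 2.00 = 0.05525 mmol/kg
Ksp = 10^(−6.35) = 4.467×10^-7
Ω = [Ca²⁺][CO3²⁻]/Ksp = (9.98×10^-3)(5.525×10^-5) / 4.467×10^-7 = 1.23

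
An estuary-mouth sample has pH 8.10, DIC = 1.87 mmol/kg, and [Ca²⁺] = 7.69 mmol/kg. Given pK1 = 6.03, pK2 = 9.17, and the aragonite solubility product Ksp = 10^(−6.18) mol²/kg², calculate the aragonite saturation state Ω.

Ω = 1.69

α₂ = 1 / (1 + [H⁺]/K2 + [H⁺]²/(K1K2)) = 1 / (1 + 10^+1.07 + 10^-1.00)
   = 1 / (1 + 11.749 + 0.10000) = 1/12.849 = 0.07783
[CO3²⁻] = α₂ × DIC = 0.07783 × 1.87 = 0.1455 mmol/kg
Ksp = 10^(−6.18) = 6.607×10^-7
Ω = [Ca²⁺][CO3²⁻]/Ksp = (7.69×10^-3)(1.455×10^-4) / 6.607×10^-7 = 1.69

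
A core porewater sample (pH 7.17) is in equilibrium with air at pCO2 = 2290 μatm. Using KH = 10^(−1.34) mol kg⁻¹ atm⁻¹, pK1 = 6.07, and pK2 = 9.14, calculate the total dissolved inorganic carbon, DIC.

[CO2*] = KH · pCO2 = 10^(−1.34) × 2290×10^-6 = 1.047×10^-4 mol/kg
α₀ = 1/(1 + K1/[H⁺] + K1K2/[H⁺]²) = 1/(1 + 10^+1.10 + 10^-0.87) = 0.07286
DIC = [CO2*]/α₀ = 1.047×10^-4 / 0.07286 = 1.44 mmol/kg

DIC = 1.44 mmol/kg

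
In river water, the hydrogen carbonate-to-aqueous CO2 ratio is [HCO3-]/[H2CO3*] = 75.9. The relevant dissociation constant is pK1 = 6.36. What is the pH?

pH = 8.24

From K1 = [H⁺][HCO3-]/[H2CO3*]:  pH = pK1 + log₁₀([HCO3-]/[H2CO3*])
log₁₀(75.9) = +1.880
pH = 6.36 + (+1.880) = 8.24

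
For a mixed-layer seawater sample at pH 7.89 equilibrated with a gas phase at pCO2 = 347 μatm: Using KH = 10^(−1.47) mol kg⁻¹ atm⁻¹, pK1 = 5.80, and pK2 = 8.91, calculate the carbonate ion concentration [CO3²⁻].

[CO2*] = KH · pCO2 = 10^(−1.47) × 347×10^-6 = 1.176×10^-5 mol/kg
α₀ = 1/(1 + K1/[H⁺] + K1K2/[H⁺]²) = 1/(1 + 10^+2.09 + 10^+1.07) = 0.007365
DIC = [CO2*]/α₀ = 1.176×10^-5 / 0.007365 = 1.596 mmol/kg
[CO3²⁻] = α₂·DIC; α₂ = 0.08653, so [CO3²⁻] = 0.08653 × 1.596 = 0.138 mmol/kg

[CO3²⁻] = 0.138 mmol/kg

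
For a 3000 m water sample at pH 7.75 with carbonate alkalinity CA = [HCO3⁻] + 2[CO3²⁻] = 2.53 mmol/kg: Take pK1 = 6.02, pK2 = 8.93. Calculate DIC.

DIC = 2.42 mmol/kg

CA = [HCO3⁻] + 2[CO3²⁻] = (α₁ + 2α₂)·DIC
At pH 7.75: [H⁺]/K1 = 10^-1.73 = 0.018621, K2/[H⁺] = 10^-1.18 = 0.066069
α₁ = 1/(1 + 0.018621 + 0.066069) = 1/1.0847 = 0.9219; α₂ = α₁·K2/[H⁺] = 0.06091
α₁ + 2α₂ = 1.0437
DIC = CA / (α₁ + 2α₂) = 2.53 / 1.0437 = 2.42 mmol/kg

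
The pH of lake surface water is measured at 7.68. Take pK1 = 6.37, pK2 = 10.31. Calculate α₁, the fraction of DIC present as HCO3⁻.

α₁ = 1 / (1 + [H⁺]/K1 + K2/[H⁺]) = 1 / (1 + 10^-1.31 + 10^-2.63)
   = 1 / (1 + 0.048978 + 0.0023442) = 1/1.0513 = 0.9512

α₁ = 0.951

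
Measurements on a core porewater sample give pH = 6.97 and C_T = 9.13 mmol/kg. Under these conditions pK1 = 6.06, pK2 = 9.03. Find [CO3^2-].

[CO3²⁻] = 0.0703 mmol/kg

α₂ = 1 / (1 + [H⁺]/K2 + [H⁺]²/(K1K2)) = 1 / (1 + 10^+2.06 + 10^+1.15)
   = 1 / (1 + 114.82 + 14.125) = 1/129.94 = 0.007696
[CO3²⁻] = α₂ × DIC = 0.007696 × 9.13 = 0.0703 mmol/kg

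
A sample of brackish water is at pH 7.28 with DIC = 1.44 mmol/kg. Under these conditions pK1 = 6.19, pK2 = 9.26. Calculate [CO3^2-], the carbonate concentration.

α₂ = 1 / (1 + [H⁺]/K2 + [H⁺]²/(K1K2)) = 1 / (1 + 10^+1.98 + 10^+0.89)
   = 1 / (1 + 95.499 + 7.7625) = 1/104.26 = 0.009591
[CO3²⁻] = α₂ × DIC = 0.009591 × 1.44 = 0.0138 mmol/kg = 13.8 μmol/kg

[CO3²⁻] = 13.8 μmol/kg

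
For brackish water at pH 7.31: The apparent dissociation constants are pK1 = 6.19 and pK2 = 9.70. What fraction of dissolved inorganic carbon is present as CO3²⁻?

α₂ = 0.00377

α₂ = 1 / (1 + [H⁺]/K2 + [H⁺]²/(K1K2)) = 1 / (1 + 10^+2.39 + 10^+1.27)
   = 1 / (1 + 245.47 + 18.621) = 1/265.09 = 0.003772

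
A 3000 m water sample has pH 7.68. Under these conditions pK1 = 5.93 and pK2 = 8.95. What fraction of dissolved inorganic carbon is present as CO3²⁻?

α₂ = 1 / (1 + [H⁺]/K2 + [H⁺]²/(K1K2)) = 1 / (1 + 10^+1.27 + 10^-0.48)
   = 1 / (1 + 18.621 + 0.33113) = 1/19.952 = 0.05012

α₂ = 0.0501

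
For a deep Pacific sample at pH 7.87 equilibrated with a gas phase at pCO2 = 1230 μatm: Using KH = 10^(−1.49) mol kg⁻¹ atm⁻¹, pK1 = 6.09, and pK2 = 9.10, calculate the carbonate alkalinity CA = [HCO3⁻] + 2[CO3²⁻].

[CO2*] = KH · pCO2 = 10^(−1.49) × 1230×10^-6 = 3.980×10^-5 mol/kg
α₀ = 1/(1 + K1/[H⁺] + K1K2/[H⁺]²) = 1/(1 + 10^+1.78 + 10^+0.55) = 0.01543
DIC = [CO2*]/α₀ = 3.980×10^-5 / 0.01543 = 2.579 mmol/kg
CA = (α₁ + 2α₂)·DIC = (0.9298 + 2×0.05475) × 2.579 = 2.68 mmol/kg

CA = 2.68 mmol/kg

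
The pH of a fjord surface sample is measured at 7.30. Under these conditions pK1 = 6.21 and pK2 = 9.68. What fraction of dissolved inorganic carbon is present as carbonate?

α₂ = 1 / (1 + [H⁺]/K2 + [H⁺]²/(K1K2)) = 1 / (1 + 10^+2.38 + 10^+1.29)
   = 1 / (1 + 239.88 + 19.498) = 1/260.38 = 0.003841

α₂ = 0.00384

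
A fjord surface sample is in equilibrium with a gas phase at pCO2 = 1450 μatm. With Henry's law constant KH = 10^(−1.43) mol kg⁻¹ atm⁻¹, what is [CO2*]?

KH = 10^(−1.43) = 3.715×10^-2 mol kg⁻¹ atm⁻¹
[CO2*] = KH · pCO2 = 3.715×10^-2 × 1450×10^-6 atm = 5.39×10^-5 mol/kg

[CO2*] = 53.9 μmol/kg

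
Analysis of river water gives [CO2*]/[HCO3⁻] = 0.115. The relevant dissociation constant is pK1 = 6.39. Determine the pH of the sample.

From K1 = [H⁺][HCO3⁻]/[CO2*]:  pH = pK1 − log₁₀([CO2*]/[HCO3⁻])
log₁₀(0.115) = -0.939
pH = 6.39 − (-0.939) = 7.33

pH = 7.33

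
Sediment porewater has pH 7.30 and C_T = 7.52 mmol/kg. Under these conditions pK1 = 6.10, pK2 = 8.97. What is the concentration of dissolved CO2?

[CO2*] = 0.438 mmol/kg

α₀ = 1 / (1 + K1/[H⁺] + K1K2/[H⁺]²) = 1 / (1 + 10^+1.20 + 10^-0.47)
   = 1 / (1 + 15.849 + 0.33884) = 1/17.188 = 0.05818
[CO2*] = α₀ × DIC = 0.05818 × 7.52 = 0.438 mmol/kg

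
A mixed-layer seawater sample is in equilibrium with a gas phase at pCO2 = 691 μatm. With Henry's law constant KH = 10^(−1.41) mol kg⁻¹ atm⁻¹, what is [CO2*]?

KH = 10^(−1.41) = 3.890×10^-2 mol kg⁻¹ atm⁻¹
[CO2*] = KH · pCO2 = 3.890×10^-2 × 691×10^-6 atm = 2.69×10^-5 mol/kg

[CO2*] = 26.9 μmol/kg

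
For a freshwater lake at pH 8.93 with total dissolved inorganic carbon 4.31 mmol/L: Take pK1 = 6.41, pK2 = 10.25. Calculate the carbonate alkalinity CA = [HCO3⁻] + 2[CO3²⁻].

CA = 4.49 mmol/L

CA = [HCO3⁻] + 2[CO3²⁻] = (α₁ + 2α₂)·DIC
At pH 8.93: [H⁺]/K1 = 10^-2.52 = 0.0030200, K2/[H⁺] = 10^-1.32 = 0.047863
α₁ = 1/(1 + 0.0030200 + 0.047863) = 1/1.0509 = 0.9516; α₂ = α₁·K2/[H⁺] = 0.04555
α₁ + 2α₂ = 1.0427
CA = 1.0427 × 4.31 = 4.49 mmol/L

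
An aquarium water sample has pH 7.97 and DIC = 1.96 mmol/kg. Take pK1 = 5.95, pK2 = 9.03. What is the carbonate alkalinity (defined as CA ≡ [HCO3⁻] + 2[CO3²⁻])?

CA = [HCO3⁻] + 2[CO3²⁻] = (α₁ + 2α₂)·DIC
At pH 7.97: [H⁺]/K1 = 10^-2.02 = 0.0095499, K2/[H⁺] = 10^-1.06 = 0.087096
α₁ = 1/(1 + 0.0095499 + 0.087096) = 1/1.0966 = 0.9119; α₂ = α₁·K2/[H⁺] = 0.07942
α₁ + 2α₂ = 1.0707
CA = 1.0707 × 1.96 = 2.10 mmol/kg

CA = 2.10 mmol/kg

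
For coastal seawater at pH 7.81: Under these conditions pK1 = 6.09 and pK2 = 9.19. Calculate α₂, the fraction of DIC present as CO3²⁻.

α₂ = 1 / (1 + [H⁺]/K2 + [H⁺]²/(K1K2)) = 1 / (1 + 10^+1.38 + 10^-0.34)
   = 1 / (1 + 23.988 + 0.45709) = 1/25.445 = 0.03930

α₂ = 0.0393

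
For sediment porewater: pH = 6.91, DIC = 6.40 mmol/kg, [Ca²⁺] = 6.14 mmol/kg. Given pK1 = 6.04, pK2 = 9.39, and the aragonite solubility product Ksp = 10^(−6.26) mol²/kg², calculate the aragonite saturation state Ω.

α₂ = 1 / (1 + [H⁺]/K2 + [H⁺]²/(K1K2)) = 1 / (1 + 10^+2.48 + 10^+1.61)
   = 1 / (1 + 302.00 + 40.738) = 1/343.73 = 0.002909
[CO3²⁻] = α₂ × DIC = 0.002909 × 6.40 = 0.01862 mmol/kg = 18.62 μmol/kg
Ksp = 10^(−6.26) = 5.495×10^-7
Ω = [Ca²⁺][CO3²⁻]/Ksp = (6.14×10^-3)(1.862×10^-5) / 5.495×10^-7 = 0.208

Ω = 0.208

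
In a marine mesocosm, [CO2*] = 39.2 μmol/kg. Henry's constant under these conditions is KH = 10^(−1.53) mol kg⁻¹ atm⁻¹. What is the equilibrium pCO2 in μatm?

KH = 10^(−1.53) = 2.951×10^-2 mol kg⁻¹ atm⁻¹
pCO2 = [CO2*]/KH = 39.2×10^-6 / 2.951×10^-2 = 1.33×10^-3 atm = 1330 μatm

pCO2 = 1330 μatm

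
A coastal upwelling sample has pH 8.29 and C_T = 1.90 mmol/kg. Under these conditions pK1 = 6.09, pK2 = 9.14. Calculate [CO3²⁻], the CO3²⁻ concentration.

α₂ = 1 / (1 + [H⁺]/K2 + [H⁺]²/(K1K2)) = 1 / (1 + 10^+0.85 + 10^-1.35)
   = 1 / (1 + 7.0795 + 0.044668) = 1/8.1241 = 0.1231
[CO3²⁻] = α₂ × DIC = 0.1231 × 1.90 = 0.234 mmol/kg

[CO3²⁻] = 0.234 mmol/kg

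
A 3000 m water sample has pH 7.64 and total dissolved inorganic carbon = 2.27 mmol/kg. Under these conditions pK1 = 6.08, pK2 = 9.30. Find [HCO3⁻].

[HCO3⁻] = 2.16 mmol/kg

α₁ = 1 / (1 + [H⁺]/K1 + K2/[H⁺]) = 1 / (1 + 10^-1.56 + 10^-1.66)
   = 1 / (1 + 0.027542 + 0.021878) = 1/1.0494 = 0.9529
[HCO3⁻] = α₁ × DIC = 0.9529 × 2.27 = 2.16 mmol/kg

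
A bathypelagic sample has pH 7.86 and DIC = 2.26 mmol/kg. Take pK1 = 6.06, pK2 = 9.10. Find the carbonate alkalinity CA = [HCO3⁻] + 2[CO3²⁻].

CA = [HCO3⁻] + 2[CO3²⁻] = (α₁ + 2α₂)·DIC
At pH 7.86: [H⁺]/K1 = 10^-1.80 = 0.015849, K2/[H⁺] = 10^-1.24 = 0.057544
α₁ = 1/(1 + 0.015849 + 0.057544) = 1/1.0734 = 0.9316; α₂ = α₁·K2/[H⁺] = 0.05361
α₁ + 2α₂ = 1.0388
CA = 1.0388 × 2.26 = 2.35 mmol/kg

CA = 2.35 mmol/kg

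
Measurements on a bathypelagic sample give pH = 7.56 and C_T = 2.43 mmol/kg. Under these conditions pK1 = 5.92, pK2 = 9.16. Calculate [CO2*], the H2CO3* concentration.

[CO2*] = 0.0531 mmol/kg

α₀ = 1 / (1 + K1/[H⁺] + K1K2/[H⁺]²) = 1 / (1 + 10^+1.64 + 10^+0.04)
   = 1 / (1 + 43.652 + 1.0965) = 1/45.748 = 0.02186
[CO2*] = α₀ × DIC = 0.02186 × 2.43 = 0.0531 mmol/kg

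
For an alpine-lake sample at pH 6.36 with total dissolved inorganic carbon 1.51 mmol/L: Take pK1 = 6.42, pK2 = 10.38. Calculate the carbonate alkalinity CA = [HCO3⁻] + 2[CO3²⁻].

CA = 0.703 mmol/L

CA = [HCO3⁻] + 2[CO3²⁻] = (α₁ + 2α₂)·DIC
At pH 6.36: [H⁺]/K1 = 10^0.06 = 1.1482, K2/[H⁺] = 10^-4.02 = 9.5499×10^-5
α₁ = 1/(1 + 1.1482 + 9.5499×10^-5) = 1/2.1482 = 0.4655; α₂ = α₁·K2/[H⁺] = 4.445×10^-5
α₁ + 2α₂ = 0.4656
CA = 0.4656 × 1.51 = 0.703 mmol/L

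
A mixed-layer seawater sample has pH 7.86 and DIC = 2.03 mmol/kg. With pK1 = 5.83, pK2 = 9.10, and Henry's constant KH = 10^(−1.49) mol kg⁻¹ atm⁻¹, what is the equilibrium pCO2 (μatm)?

α₀ = 1 / (1 + K1/[H⁺] + K1K2/[H⁺]²) = 1 / (1 + 10^+2.03 + 10^+0.79)
   = 1 / (1 + 107.15 + 6.1660) = 1/114.32 = 0.008748
[CO2*] = α₀ × DIC = 0.008748 × 2.03 = 0.01776 mmol/kg = 17.76 μmol/kg
pCO2 = [CO2*]/KH = 1.776×10^-5 / 3.236×10^-2 = 549 μatm

pCO2 = 549 μatm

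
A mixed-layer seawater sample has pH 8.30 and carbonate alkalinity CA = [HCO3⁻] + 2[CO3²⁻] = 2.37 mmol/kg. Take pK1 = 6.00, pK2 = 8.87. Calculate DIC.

CA = [HCO3⁻] + 2[CO3²⁻] = (α₁ + 2α₂)·DIC
At pH 8.30: [H⁺]/K1 = 10^-2.30 = 0.0050119, K2/[H⁺] = 10^-0.57 = 0.26915
α₁ = 1/(1 + 0.0050119 + 0.26915) = 1/1.2742 = 0.7848; α₂ = α₁·K2/[H⁺] = 0.2112
α₁ + 2α₂ = 1.2073
DIC = CA / (α₁ + 2α₂) = 2.37 / 1.2073 = 1.96 mmol/kg

DIC = 1.96 mmol/kg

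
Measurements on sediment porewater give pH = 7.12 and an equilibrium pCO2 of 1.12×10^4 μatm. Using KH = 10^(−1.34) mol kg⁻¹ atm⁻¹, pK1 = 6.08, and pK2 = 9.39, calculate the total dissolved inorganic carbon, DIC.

DIC = 6.16 mmol/kg

[CO2*] = KH · pCO2 = 10^(−1.34) × 1.12×10^4×10^-6 = 5.119×10^-4 mol/kg
α₀ = 1/(1 + K1/[H⁺] + K1K2/[H⁺]²) = 1/(1 + 10^+1.04 + 10^-1.23) = 0.08317
DIC = [CO2*]/α₀ = 5.119×10^-4 / 0.08317 = 6.16 mmol/kg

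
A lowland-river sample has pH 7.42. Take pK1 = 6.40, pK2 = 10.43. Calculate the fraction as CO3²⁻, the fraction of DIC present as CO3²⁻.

α₂ = 1 / (1 + [H⁺]/K2 + [H⁺]²/(K1K2)) = 1 / (1 + 10^+3.01 + 10^+1.99)
   = 1 / (1 + 1023.3 + 97.724) = 1/1122.0 = 0.0008913

α₂ = 0.000891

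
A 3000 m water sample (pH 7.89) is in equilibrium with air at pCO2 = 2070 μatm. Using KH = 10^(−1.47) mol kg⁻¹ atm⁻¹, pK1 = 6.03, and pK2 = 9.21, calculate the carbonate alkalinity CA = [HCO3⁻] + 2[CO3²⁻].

[CO2*] = KH · pCO2 = 10^(−1.47) × 2070×10^-6 = 7.014×10^-5 mol/kg
α₀ = 1/(1 + K1/[H⁺] + K1K2/[H⁺]²) = 1/(1 + 10^+1.86 + 10^+0.54) = 0.01300
DIC = [CO2*]/α₀ = 7.014×10^-5 / 0.01300 = 5.395 mmol/kg
CA = (α₁ + 2α₂)·DIC = (0.9419 + 2×0.04508) × 5.395 = 5.57 mmol/kg

CA = 5.57 mmol/kg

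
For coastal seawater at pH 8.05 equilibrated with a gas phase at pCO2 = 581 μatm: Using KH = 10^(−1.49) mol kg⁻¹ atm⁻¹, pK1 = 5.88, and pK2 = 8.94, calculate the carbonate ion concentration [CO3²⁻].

[CO3²⁻] = 0.358 mmol/kg

[CO2*] = KH · pCO2 = 10^(−1.49) × 581×10^-6 = 1.880×10^-5 mol/kg
α₀ = 1/(1 + K1/[H⁺] + K1K2/[H⁺]²) = 1/(1 + 10^+2.17 + 10^+1.28) = 0.005954
DIC = [CO2*]/α₀ = 1.880×10^-5 / 0.005954 = 3.158 mmol/kg
[CO3²⁻] = α₂·DIC; α₂ = 0.1134, so [CO3²⁻] = 0.1134 × 3.158 = 0.358 mmol/kg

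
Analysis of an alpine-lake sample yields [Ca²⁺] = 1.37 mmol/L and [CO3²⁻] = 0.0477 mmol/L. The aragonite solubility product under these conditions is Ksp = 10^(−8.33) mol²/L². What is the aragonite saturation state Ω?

Ω = 14.0

Ksp = 10^(−8.33) = 4.677×10^-9
Ω = [Ca²⁺][CO3²⁻]/Ksp = (1.37×10^-3)(0.0477×10^-3) / 4.677×10^-9 = 14.0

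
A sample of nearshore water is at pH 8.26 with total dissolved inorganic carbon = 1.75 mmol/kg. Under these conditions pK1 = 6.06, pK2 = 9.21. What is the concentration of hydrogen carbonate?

α₁ = 1 / (1 + [H⁺]/K1 + K2/[H⁺]) = 1 / (1 + 10^-2.20 + 10^-0.95)
   = 1 / (1 + 0.0063096 + 0.11220) = 1/1.1185 = 0.8940
[HCO3⁻] = α₁ × DIC = 0.8940 × 1.75 = 1.56 mmol/kg

[HCO3⁻] = 1.56 mmol/kg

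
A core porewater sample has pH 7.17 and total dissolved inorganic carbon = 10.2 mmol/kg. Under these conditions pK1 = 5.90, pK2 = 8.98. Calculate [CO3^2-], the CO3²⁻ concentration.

[CO3²⁻] = 0.148 mmol/kg

α₂ = 1 / (1 + [H⁺]/K2 + [H⁺]²/(K1K2)) = 1 / (1 + 10^+1.81 + 10^+0.54)
   = 1 / (1 + 64.565 + 3.4674) = 1/69.033 = 0.01449
[CO3²⁻] = α₂ × DIC = 0.01449 × 10.2 = 0.148 mmol/kg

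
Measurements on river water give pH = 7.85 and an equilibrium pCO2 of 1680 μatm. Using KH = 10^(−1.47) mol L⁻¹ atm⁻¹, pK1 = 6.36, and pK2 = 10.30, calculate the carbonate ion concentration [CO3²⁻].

[CO2*] = KH · pCO2 = 10^(−1.47) × 1680×10^-6 = 5.693×10^-5 mol/L
α₀ = 1/(1 + K1/[H⁺] + K1K2/[H⁺]²) = 1/(1 + 10^+1.49 + 10^-0.96) = 0.03124
DIC = [CO2*]/α₀ = 5.693×10^-5 / 0.03124 = 1.822 mmol/L
[CO3²⁻] = α₂·DIC; α₂ = 0.003425, so [CO3²⁻] = 0.003425 × 1.822 = 0.00624 mmol/L = 6.24 μmol/L

[CO3²⁻] = 6.24 μmol/L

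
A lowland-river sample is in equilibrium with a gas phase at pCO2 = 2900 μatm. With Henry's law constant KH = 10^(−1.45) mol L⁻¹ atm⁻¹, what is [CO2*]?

[CO2*] = 103 μmol/L

KH = 10^(−1.45) = 3.548×10^-2 mol L⁻¹ atm⁻¹
[CO2*] = KH · pCO2 = 3.548×10^-2 × 2900×10^-6 atm = 1.03×10^-4 mol/L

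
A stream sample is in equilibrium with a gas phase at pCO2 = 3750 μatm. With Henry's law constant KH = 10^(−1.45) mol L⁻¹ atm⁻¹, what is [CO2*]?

KH = 10^(−1.45) = 3.548×10^-2 mol L⁻¹ atm⁻¹
[CO2*] = KH · pCO2 = 3.548×10^-2 × 3750×10^-6 atm = 1.33×10^-4 mol/L

[CO2*] = 133 μmol/L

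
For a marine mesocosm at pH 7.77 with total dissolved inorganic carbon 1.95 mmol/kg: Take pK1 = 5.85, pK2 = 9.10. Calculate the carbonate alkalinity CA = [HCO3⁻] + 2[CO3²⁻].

CA = [HCO3⁻] + 2[CO3²⁻] = (α₁ + 2α₂)·DIC
At pH 7.77: [H⁺]/K1 = 10^-1.92 = 0.012023, K2/[H⁺] = 10^-1.33 = 0.046774
α₁ = 1/(1 + 0.012023 + 0.046774) = 1/1.0588 = 0.9445; α₂ = α₁·K2/[H⁺] = 0.04418
α₁ + 2α₂ = 1.0328
CA = 1.0328 × 1.95 = 2.01 mmol/kg

CA = 2.01 mmol/kg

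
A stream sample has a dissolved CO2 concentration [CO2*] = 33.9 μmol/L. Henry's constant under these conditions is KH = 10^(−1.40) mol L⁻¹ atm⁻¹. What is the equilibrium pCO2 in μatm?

KH = 10^(−1.40) = 3.981×10^-2 mol L⁻¹ atm⁻¹
pCO2 = [CO2*]/KH = 33.9×10^-6 / 3.981×10^-2 = 8.52×10^-4 atm = 852 μatm

pCO2 = 852 μatm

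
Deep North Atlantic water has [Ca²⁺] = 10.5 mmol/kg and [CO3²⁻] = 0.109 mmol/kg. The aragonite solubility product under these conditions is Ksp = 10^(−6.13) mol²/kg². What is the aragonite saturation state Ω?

Ω = 1.54

Ksp = 10^(−6.13) = 7.413×10^-7
Ω = [Ca²⁺][CO3²⁻]/Ksp = (10.5×10^-3)(0.109×10^-3) / 7.413×10^-7 = 1.54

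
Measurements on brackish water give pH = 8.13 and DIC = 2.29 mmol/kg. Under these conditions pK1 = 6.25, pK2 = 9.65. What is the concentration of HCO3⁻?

[HCO3⁻] = 2.19 mmol/kg

α₁ = 1 / (1 + [H⁺]/K1 + K2/[H⁺]) = 1 / (1 + 10^-1.88 + 10^-1.52)
   = 1 / (1 + 0.013183 + 0.030200) = 1/1.0434 = 0.9584
[HCO3⁻] = α₁ × DIC = 0.9584 × 2.29 = 2.19 mmol/kg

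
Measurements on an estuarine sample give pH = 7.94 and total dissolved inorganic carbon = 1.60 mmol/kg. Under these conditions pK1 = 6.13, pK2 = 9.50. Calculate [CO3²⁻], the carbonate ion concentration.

α₂ = 1 / (1 + [H⁺]/K2 + [H⁺]²/(K1K2)) = 1 / (1 + 10^+1.56 + 10^-0.25)
   = 1 / (1 + 36.308 + 0.56234) = 1/37.870 = 0.02641
[CO3²⁻] = α₂ × DIC = 0.02641 × 1.60 = 0.0422 mmol/kg

[CO3²⁻] = 0.0422 mmol/kg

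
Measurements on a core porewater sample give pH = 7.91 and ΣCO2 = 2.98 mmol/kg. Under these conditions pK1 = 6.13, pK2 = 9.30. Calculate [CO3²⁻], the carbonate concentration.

α₂ = 1 / (1 + [H⁺]/K2 + [H⁺]²/(K1K2)) = 1 / (1 + 10^+1.39 + 10^-0.39)
   = 1 / (1 + 24.547 + 0.40738) = 1/25.954 = 0.03853
[CO3²⁻] = α₂ × DIC = 0.03853 × 2.98 = 0.115 mmol/kg

[CO3²⁻] = 0.115 mmol/kg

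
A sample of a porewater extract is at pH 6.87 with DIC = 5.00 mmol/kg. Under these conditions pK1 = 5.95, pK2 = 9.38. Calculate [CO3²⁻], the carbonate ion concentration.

[CO3²⁻] = 13.8 μmol/kg

α₂ = 1 / (1 + [H⁺]/K2 + [H⁺]²/(K1K2)) = 1 / (1 + 10^+2.51 + 10^+1.59)
   = 1 / (1 + 323.59 + 38.905) = 1/363.50 = 0.002751
[CO3²⁻] = α₂ × DIC = 0.002751 × 5.00 = 0.0138 mmol/kg = 13.8 μmol/kg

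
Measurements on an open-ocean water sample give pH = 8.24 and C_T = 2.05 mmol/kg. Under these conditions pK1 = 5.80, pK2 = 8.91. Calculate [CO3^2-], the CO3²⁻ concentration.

[CO3²⁻] = 0.360 mmol/kg

α₂ = 1 / (1 + [H⁺]/K2 + [H⁺]²/(K1K2)) = 1 / (1 + 10^+0.67 + 10^-1.77)
   = 1 / (1 + 4.6774 + 0.016982) = 1/5.6943 = 0.1756
[CO3²⁻] = α₂ × DIC = 0.1756 × 2.05 = 0.360 mmol/kg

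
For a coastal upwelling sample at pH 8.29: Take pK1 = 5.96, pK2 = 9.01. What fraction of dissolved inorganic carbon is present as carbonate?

α₂ = 1 / (1 + [H⁺]/K2 + [H⁺]²/(K1K2)) = 1 / (1 + 10^+0.72 + 10^-1.61)
   = 1 / (1 + 5.2481 + 0.024547) = 1/6.2726 = 0.1594

α₂ = 0.159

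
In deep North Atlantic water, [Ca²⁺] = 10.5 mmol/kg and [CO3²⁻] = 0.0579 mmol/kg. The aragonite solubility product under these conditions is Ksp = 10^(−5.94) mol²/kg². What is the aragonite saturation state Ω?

Ksp = 10^(−5.94) = 1.148×10^-6
Ω = [Ca²⁺][CO3²⁻]/Ksp = (10.5×10^-3)(0.0579×10^-3) / 1.148×10^-6 = 0.530

Ω = 0.530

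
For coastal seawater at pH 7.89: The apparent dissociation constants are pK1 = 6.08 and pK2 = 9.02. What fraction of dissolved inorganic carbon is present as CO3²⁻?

α₂ = 1 / (1 + [H⁺]/K2 + [H⁺]²/(K1K2)) = 1 / (1 + 10^+1.13 + 10^-0.68)
   = 1 / (1 + 13.490 + 0.20893) = 1/14.699 = 0.06803

α₂ = 0.0680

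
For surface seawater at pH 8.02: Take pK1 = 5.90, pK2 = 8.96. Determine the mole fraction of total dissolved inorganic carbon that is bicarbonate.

α₁ = 0.891

α₁ = 1 / (1 + [H⁺]/K1 + K2/[H⁺]) = 1 / (1 + 10^-2.12 + 10^-0.94)
   = 1 / (1 + 0.0075858 + 0.11482) = 1/1.1224 = 0.8909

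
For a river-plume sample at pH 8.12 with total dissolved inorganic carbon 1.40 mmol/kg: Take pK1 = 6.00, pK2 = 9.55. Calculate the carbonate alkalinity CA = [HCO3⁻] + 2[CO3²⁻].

CA = [HCO3⁻] + 2[CO3²⁻] = (α₁ + 2α₂)·DIC
At pH 8.12: [H⁺]/K1 = 10^-2.12 = 0.0075858, K2/[H⁺] = 10^-1.43 = 0.037154
α₁ = 1/(1 + 0.0075858 + 0.037154) = 1/1.0447 = 0.9572; α₂ = α₁·K2/[H⁺] = 0.03556
α₁ + 2α₂ = 1.0283
CA = 1.0283 × 1.40 = 1.44 mmol/kg

CA = 1.44 mmol/kg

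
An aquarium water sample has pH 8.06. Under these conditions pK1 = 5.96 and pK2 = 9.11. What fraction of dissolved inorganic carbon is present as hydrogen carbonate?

α₁ = 1 / (1 + [H⁺]/K1 + K2/[H⁺]) = 1 / (1 + 10^-2.10 + 10^-1.05)
   = 1 / (1 + 0.0079433 + 0.089125) = 1/1.0971 = 0.9115

α₁ = 0.912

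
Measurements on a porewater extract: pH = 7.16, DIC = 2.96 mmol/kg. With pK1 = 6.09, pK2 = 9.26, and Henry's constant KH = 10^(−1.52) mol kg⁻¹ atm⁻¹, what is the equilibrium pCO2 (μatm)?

α₀ = 1 / (1 + K1/[H⁺] + K1K2/[H⁺]²) = 1 / (1 + 10^+1.07 + 10^-1.03)
   = 1 / (1 + 11.749 + 0.093325) = 1/12.842 = 0.07787
[CO2*] = α₀ × DIC = 0.07787 × 2.96 = 0.2305 mmol/kg
pCO2 = [CO2*]/KH = 2.305×10^-4 / 3.020×10^-2 = 7630 μatm

pCO2 = 7630 μatm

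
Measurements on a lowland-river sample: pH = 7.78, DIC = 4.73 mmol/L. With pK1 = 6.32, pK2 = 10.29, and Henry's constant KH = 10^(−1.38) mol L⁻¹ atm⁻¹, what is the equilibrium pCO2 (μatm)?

α₀ = 1 / (1 + K1/[H⁺] + K1K2/[H⁺]²) = 1 / (1 + 10^+1.46 + 10^-1.05)
   = 1 / (1 + 28.840 + 0.089125) = 1/29.929 = 0.03341
[CO2*] = α₀ × DIC = 0.03341 × 4.73 = 0.1580 mmol/L
pCO2 = [CO2*]/KH = 1.580×10^-4 / 4.169×10^-2 = 3790 μatm

pCO2 = 3790 μatm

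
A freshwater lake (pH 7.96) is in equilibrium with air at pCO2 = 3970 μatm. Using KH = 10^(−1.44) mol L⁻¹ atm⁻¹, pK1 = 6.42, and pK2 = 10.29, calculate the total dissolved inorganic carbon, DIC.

DIC = 5.17 mmol/L

[CO2*] = KH · pCO2 = 10^(−1.44) × 3970×10^-6 = 1.441×10^-4 mol/L
α₀ = 1/(1 + K1/[H⁺] + K1K2/[H⁺]²) = 1/(1 + 10^+1.54 + 10^-0.79) = 0.02791
DIC = [CO2*]/α₀ = 1.441×10^-4 / 0.02791 = 5.17 mmol/L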